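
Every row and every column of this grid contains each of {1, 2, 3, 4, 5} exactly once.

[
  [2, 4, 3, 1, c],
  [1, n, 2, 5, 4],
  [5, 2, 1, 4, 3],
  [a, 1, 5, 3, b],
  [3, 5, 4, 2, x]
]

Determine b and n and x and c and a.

For row 5, column 5: row 5 already has {2, 3, 4, 5}; that leaves 1.
At (row 1, col 5): row 1 already has {1, 2, 3, 4}, so the value is 5.
Cell (4,5): column 5 already has {1, 3, 4, 5} → 2.
Cell (2,2): row 2 already has {1, 2, 4, 5} → 3.
At (row 4, col 1): row 4 already has {1, 2, 3, 5}, so the value is 4.

b = 2, n = 3, x = 1, c = 5, a = 4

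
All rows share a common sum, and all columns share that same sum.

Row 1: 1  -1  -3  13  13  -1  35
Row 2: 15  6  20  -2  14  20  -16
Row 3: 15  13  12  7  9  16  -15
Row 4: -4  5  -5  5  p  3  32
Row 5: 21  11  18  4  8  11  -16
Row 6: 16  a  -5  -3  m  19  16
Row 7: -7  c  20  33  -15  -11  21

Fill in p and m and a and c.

p = 21, m = 7, a = 7, c = 16

Rows 1 and 2 both sum to 57, so that's the common total.
The known cells in row 7 total 41, leaving 57 − 41 = 16 for the blank.
The known cells in column 2 total 50, leaving 57 − 50 = 7 for the blank.
The known cells in row 6 total 50, leaving 57 − 50 = 7 for the blank.
The known cells in row 4 total 36, leaving 57 − 36 = 21 for the blank.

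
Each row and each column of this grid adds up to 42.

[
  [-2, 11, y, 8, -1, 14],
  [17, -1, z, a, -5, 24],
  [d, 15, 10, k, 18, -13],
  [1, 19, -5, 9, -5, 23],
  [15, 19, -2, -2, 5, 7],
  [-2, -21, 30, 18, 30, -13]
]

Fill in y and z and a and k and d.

Column 1: -2 + 17 + 1 + 15 − 2 = 29, so its missing entry is 42 − 29 = 13.
Row 3: 13 + 15 + 10 + 18 − 13 = 43, so its missing entry is 42 − 43 = -1.
Row 1: -2 + 11 + 8 − 1 + 14 = 30, so its missing entry is 42 − 30 = 12.
Column 3: 12 + 10 − 5 − 2 + 30 = 45, so its missing entry is 42 − 45 = -3.
Row 2: 17 − 1 − 3 − 5 + 24 = 32, so its missing entry is 42 − 32 = 10.

y = 12, z = -3, a = 10, k = -1, d = 13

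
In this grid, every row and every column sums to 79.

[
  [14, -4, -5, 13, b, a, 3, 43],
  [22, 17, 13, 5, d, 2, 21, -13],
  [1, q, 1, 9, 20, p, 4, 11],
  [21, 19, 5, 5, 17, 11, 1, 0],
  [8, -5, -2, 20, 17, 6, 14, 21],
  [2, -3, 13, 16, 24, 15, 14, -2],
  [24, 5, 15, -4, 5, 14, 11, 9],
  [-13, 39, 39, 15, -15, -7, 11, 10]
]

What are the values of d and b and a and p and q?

Column 2: -4 + 17 + 19 − 5 − 3 + 5 + 39 = 68, so its missing entry is 79 − 68 = 11.
Row 2: 22 + 17 + 13 + 5 + 2 + 21 − 13 = 67, so its missing entry is 79 − 67 = 12.
Column 5: 12 + 20 + 17 + 17 + 24 + 5 − 15 = 80, so its missing entry is 79 − 80 = -1.
Row 1: 14 − 4 − 5 + 13 − 1 + 3 + 43 = 63, so its missing entry is 79 − 63 = 16.
Row 3: 1 + 11 + 1 + 9 + 20 + 4 + 11 = 57, so its missing entry is 79 − 57 = 22.

d = 12, b = -1, a = 16, p = 22, q = 11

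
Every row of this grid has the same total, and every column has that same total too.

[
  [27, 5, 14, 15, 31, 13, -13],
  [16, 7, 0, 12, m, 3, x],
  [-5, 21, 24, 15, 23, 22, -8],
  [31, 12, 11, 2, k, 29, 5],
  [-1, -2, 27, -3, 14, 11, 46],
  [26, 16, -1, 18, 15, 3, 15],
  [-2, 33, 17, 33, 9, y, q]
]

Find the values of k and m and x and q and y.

Rows 1 and 3 both sum to 92, so that's the common total.
The known cells in row 4 total 90, leaving 92 − 90 = 2 for the blank.
The known cells in column 6 total 81, leaving 92 − 81 = 11 for the blank.
The known cells in column 5 total 94, leaving 92 − 94 = -2 for the blank.
The known cells in row 7 total 101, leaving 92 − 101 = -9 for the blank.
The known cells in row 2 total 36, leaving 92 − 36 = 56 for the blank.

k = 2, m = -2, x = 56, q = -9, y = 11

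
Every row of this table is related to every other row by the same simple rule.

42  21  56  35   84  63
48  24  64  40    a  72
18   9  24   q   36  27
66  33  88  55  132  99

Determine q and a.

q = 15, a = 96

Each row is a constant multiple of every other row — this is a multiplication table with the headers hidden.
Row 3 is 24/56 = 3/7 times row 1, so its entry in column 4 is 35 × 3/7 = 15.
Row 2 is 64/56 = 8/7 times row 1, so its entry in column 5 is 84 × 8/7 = 96.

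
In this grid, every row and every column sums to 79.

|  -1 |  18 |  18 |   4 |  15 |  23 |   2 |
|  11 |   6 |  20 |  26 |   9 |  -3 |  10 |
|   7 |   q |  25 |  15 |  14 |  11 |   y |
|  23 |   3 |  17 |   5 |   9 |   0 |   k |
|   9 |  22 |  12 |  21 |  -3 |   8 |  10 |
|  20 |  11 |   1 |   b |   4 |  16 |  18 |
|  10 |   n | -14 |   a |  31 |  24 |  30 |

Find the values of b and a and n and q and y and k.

b = 9, a = -1, n = -1, q = 20, y = -13, k = 22

Row 4 has 23 + 3 + 17 + 5 + 9 + 0 = 57; the blank must be 79 − 57 = 22.
Column 7 has 2 + 10 + 22 + 10 + 18 + 30 = 92; the blank must be 79 − 92 = -13.
Row 3 has 7 + 25 + 15 + 14 + 11 − 13 = 59; the blank must be 79 − 59 = 20.
Column 2 has 18 + 6 + 20 + 3 + 22 + 11 = 80; the blank must be 79 − 80 = -1.
Row 6 has 20 + 11 + 1 + 4 + 16 + 18 = 70; the blank must be 79 − 70 = 9.
Row 7 has 10 − 1 − 14 + 31 + 24 + 30 = 80; the blank must be 79 − 80 = -1.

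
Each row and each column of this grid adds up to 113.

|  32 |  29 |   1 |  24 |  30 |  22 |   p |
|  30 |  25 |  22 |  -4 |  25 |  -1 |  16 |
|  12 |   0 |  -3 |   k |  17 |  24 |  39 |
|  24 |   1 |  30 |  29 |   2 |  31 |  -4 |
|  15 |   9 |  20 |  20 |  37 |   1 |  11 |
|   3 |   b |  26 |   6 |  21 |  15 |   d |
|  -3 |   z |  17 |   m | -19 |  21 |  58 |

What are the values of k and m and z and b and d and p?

k = 24, m = 14, z = 25, b = 24, d = 18, p = -25

Row 1: 32 + 29 + 1 + 24 + 30 + 22 = 138, so its missing entry is 113 − 138 = -25.
Row 3: 12 + 0 − 3 + 17 + 24 + 39 = 89, so its missing entry is 113 − 89 = 24.
Column 7: -25 + 16 + 39 − 4 + 11 + 58 = 95, so its missing entry is 113 − 95 = 18.
Row 6: 3 + 26 + 6 + 21 + 15 + 18 = 89, so its missing entry is 113 − 89 = 24.
Column 2: 29 + 25 + 0 + 1 + 9 + 24 = 88, so its missing entry is 113 − 88 = 25.
Row 7: -3 + 25 + 17 − 19 + 21 + 58 = 99, so its missing entry is 113 − 99 = 14.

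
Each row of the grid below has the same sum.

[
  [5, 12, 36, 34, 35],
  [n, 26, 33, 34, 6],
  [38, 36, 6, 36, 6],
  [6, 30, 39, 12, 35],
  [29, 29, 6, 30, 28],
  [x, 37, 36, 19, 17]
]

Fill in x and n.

Row 4 sums to 122 and so does row 5; that's the common total.
In row 6 the known cells total 109, leaving 122 − 109 = 13.
In row 2 the known cells total 99, leaving 122 − 99 = 23.

x = 13, n = 23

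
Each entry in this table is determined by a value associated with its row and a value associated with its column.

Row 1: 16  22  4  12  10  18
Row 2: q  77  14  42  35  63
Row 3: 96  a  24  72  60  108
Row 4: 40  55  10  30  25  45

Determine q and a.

q = 56, a = 132

Each row is a constant multiple of every other row — this is a multiplication table with the headers hidden.
Row 2 is 14/4 = 7/2 times row 1, so its entry in column 1 is 16 × 7/2 = 56.
Row 3 is 24/4 = 6/1 times row 1, so its entry in column 2 is 22 × 6/1 = 132.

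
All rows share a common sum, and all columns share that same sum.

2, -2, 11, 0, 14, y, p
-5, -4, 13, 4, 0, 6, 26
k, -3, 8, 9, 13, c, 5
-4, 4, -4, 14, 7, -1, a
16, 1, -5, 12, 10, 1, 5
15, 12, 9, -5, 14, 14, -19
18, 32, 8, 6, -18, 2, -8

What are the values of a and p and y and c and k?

a = 24, p = 7, y = 8, c = 10, k = -2

Rows 2 and 5 both sum to 40, so that's the common total.
Column 1 has 2 − 5 − 4 + 16 + 15 + 18 = 42; the blank must be 40 − 42 = -2.
Row 4 has -4 + 4 − 4 + 14 + 7 − 1 = 16; the blank must be 40 − 16 = 24.
Column 7 has 26 + 5 + 24 + 5 − 19 − 8 = 33; the blank must be 40 − 33 = 7.
Row 1 has 2 − 2 + 11 + 0 + 14 + 7 = 32; the blank must be 40 − 32 = 8.
Row 3 has -2 − 3 + 8 + 9 + 13 + 5 = 30; the blank must be 40 − 30 = 10.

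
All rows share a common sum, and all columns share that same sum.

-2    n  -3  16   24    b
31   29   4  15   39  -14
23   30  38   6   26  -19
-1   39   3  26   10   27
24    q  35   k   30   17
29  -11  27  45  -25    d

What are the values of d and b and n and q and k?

Rows 2 and 3 both sum to 104, so that's the common total.
The known cells in row 6 total 65, leaving 104 − 65 = 39 for the blank.
The known cells in column 4 total 108, leaving 104 − 108 = -4 for the blank.
The known cells in column 6 total 50, leaving 104 − 50 = 54 for the blank.
The known cells in row 1 total 89, leaving 104 − 89 = 15 for the blank.
The known cells in row 5 total 102, leaving 104 − 102 = 2 for the blank.

d = 39, b = 54, n = 15, q = 2, k = -4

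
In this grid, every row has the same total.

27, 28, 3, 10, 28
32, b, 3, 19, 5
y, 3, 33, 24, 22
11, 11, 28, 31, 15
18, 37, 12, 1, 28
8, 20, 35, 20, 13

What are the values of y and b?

y = 14, b = 37

Rows 1 and 6 both add up to 96, so every row sums to 96.
Row 3: 3 + 33 + 24 + 22 = 82, so the missing entry is 96 − 82 = 14.
Row 2: 32 + 3 + 19 + 5 = 59, so the missing entry is 96 − 59 = 37.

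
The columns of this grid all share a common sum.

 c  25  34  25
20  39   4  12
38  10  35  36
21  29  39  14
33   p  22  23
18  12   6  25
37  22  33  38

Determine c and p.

The complete columns each total 173.
Column 1 is missing 173 − 167 = 6 (since 20 + 38 + 21 + 33 + 18 + 37 = 167).
Column 2 is missing 173 − 137 = 36 (since 25 + 39 + 10 + 29 + 12 + 22 = 137).

c = 6, p = 36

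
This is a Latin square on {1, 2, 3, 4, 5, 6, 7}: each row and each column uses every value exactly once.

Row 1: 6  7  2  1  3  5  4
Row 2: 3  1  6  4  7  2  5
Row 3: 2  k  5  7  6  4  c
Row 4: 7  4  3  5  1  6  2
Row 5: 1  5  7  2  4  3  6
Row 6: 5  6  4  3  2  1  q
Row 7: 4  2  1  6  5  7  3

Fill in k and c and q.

For row 3, column 2: column 2 already has {1, 2, 4, 5, 6, 7}; that leaves 3.
For row 3, column 7: row 3 already has {2, 3, 4, 5, 6, 7}; that leaves 1.
For row 6, column 7: row 6 already has {1, 2, 3, 4, 5, 6}; that leaves 7.

k = 3, c = 1, q = 7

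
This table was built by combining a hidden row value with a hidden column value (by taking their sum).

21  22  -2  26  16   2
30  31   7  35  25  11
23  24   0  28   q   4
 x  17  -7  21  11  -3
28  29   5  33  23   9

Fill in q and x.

q = 18, x = 16

The difference between any two rows is the same in every column — this is an addition table with the headers hidden.
Row 3 minus row 1 is 28 − 26 = 2, so its entry in column 5 is 16 + 2 = 18.
Row 4 minus row 1 is 21 − 26 = -5, so its entry in column 1 is 21 + (-5) = 16.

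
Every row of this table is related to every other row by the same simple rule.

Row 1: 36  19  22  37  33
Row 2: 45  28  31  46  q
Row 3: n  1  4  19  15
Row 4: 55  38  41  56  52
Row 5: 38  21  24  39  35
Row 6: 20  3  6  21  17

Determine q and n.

q = 42, n = 18

The difference between any two rows is the same in every column — this is an addition table with the headers hidden.
Row 2 minus row 1 is 46 − 37 = 9, so its entry in column 5 is 33 + 9 = 42.
Row 3 minus row 1 is 19 − 37 = -18, so its entry in column 1 is 36 + (-18) = 18.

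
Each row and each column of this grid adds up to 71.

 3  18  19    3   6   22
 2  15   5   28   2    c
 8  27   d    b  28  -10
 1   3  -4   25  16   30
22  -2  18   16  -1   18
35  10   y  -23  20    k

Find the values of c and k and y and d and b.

Row 2: 2 + 15 + 5 + 28 + 2 = 52, so its missing entry is 71 − 52 = 19.
Column 6: 22 + 19 − 10 + 30 + 18 = 79, so its missing entry is 71 − 79 = -8.
Column 4: 3 + 28 + 25 + 16 − 23 = 49, so its missing entry is 71 − 49 = 22.
Row 3: 8 + 27 + 22 + 28 − 10 = 75, so its missing entry is 71 − 75 = -4.
Row 6: 35 + 10 − 23 + 20 − 8 = 34, so its missing entry is 71 − 34 = 37.

c = 19, k = -8, y = 37, d = -4, b = 22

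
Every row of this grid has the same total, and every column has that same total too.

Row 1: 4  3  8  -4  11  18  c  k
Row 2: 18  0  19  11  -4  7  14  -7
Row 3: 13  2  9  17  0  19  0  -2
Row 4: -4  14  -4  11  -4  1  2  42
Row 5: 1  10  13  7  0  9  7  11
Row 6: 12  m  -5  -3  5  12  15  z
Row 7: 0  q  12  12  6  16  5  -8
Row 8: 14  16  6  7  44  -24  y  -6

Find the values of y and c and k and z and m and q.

y = 1, c = 14, k = 4, z = 24, m = -2, q = 15

Rows 2 and 3 both sum to 58, so that's the common total.
The known cells in row 7 total 43, leaving 58 − 43 = 15 for the blank.
The known cells in column 2 total 60, leaving 58 − 60 = -2 for the blank.
The known cells in row 6 total 34, leaving 58 − 34 = 24 for the blank.
The known cells in column 8 total 54, leaving 58 − 54 = 4 for the blank.
The known cells in row 1 total 44, leaving 58 − 44 = 14 for the blank.
The known cells in row 8 total 57, leaving 58 − 57 = 1 for the blank.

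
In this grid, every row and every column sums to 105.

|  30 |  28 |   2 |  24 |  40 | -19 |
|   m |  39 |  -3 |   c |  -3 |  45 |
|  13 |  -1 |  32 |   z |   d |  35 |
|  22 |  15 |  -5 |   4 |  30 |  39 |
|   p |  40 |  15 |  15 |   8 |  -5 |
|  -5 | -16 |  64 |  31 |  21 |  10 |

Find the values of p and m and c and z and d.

p = 32, m = 13, c = 14, z = 17, d = 9

Column 5 has 40 − 3 + 30 + 8 + 21 = 96; the blank must be 105 − 96 = 9.
Row 5 has 40 + 15 + 15 + 8 − 5 = 73; the blank must be 105 − 73 = 32.
Row 3 has 13 − 1 + 32 + 9 + 35 = 88; the blank must be 105 − 88 = 17.
Column 1 has 30 + 13 + 22 + 32 − 5 = 92; the blank must be 105 − 92 = 13.
Row 2 has 13 + 39 − 3 − 3 + 45 = 91; the blank must be 105 − 91 = 14.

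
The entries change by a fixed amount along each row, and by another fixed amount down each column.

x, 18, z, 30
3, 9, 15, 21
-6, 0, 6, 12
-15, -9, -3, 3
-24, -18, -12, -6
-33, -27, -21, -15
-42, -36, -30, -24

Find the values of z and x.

z = 24, x = 12

Along each row the entries change by 6 per step; down each column they change by -9.
Row 1: from 18 at column 2, stepping by 6 to column 3 gives 24.
Row 1: from 18 at column 2, stepping by 6 to column 1 gives 12.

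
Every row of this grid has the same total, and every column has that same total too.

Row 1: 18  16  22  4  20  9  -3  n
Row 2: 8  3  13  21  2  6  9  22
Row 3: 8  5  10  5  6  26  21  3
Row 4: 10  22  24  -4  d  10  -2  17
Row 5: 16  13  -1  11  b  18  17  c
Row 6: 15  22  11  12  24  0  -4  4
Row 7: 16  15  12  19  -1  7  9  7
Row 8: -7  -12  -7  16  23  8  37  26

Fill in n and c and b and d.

Rows 2 and 3 both sum to 84, so that's the common total.
Row 1 has 18 + 16 + 22 + 4 + 20 + 9 − 3 = 86; the blank must be 84 − 86 = -2.
Column 8 has -2 + 22 + 3 + 17 + 4 + 7 + 26 = 77; the blank must be 84 − 77 = 7.
Row 5 has 16 + 13 − 1 + 11 + 18 + 17 + 7 = 81; the blank must be 84 − 81 = 3.
Row 4 has 10 + 22 + 24 − 4 + 10 − 2 + 17 = 77; the blank must be 84 − 77 = 7.

n = -2, c = 7, b = 3, d = 7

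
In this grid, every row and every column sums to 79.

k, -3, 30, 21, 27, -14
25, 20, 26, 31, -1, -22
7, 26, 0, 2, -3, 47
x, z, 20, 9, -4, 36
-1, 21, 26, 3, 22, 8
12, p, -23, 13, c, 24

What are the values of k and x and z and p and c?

k = 18, x = 18, z = 0, p = 15, c = 38

Row 1: -3 + 30 + 21 + 27 − 14 = 61, so its missing entry is 79 − 61 = 18.
Column 5: 27 − 1 − 3 − 4 + 22 = 41, so its missing entry is 79 − 41 = 38.
Row 6: 12 − 23 + 13 + 38 + 24 = 64, so its missing entry is 79 − 64 = 15.
Column 2: -3 + 20 + 26 + 21 + 15 = 79, so its missing entry is 79 − 79 = 0.
Row 4: 0 + 20 + 9 − 4 + 36 = 61, so its missing entry is 79 − 61 = 18.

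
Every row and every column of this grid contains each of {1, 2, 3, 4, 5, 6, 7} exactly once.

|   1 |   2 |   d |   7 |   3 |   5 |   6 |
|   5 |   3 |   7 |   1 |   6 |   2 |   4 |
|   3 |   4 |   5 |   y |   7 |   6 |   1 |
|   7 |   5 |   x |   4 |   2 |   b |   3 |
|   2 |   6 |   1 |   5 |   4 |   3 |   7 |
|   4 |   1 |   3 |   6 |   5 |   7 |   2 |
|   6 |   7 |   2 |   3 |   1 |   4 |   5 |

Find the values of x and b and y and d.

At (row 3, col 4): row 3 already has {1, 3, 4, 5, 6, 7}, so the value is 2.
Cell (4,6): column 6 already has {2, 3, 4, 5, 6, 7} → 1.
At (row 4, col 3): row 4 already has {1, 2, 3, 4, 5, 7}, so the value is 6.
Cell (1,3): row 1 already has {1, 2, 3, 5, 6, 7} → 4.

x = 6, b = 1, y = 2, d = 4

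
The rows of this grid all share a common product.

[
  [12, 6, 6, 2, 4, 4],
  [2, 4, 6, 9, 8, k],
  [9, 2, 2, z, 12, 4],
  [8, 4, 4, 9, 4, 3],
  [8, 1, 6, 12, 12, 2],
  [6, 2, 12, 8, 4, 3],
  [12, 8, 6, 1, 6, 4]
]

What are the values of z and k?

Rows 5 and 7 each multiply to 13824, so every row has product 13824.
Row 3: 9×2×2×12×4 = 1728, so the missing entry is 13824 ÷ 1728 = 8.
Row 2: 2×4×6×9×8 = 3456, so the missing entry is 13824 ÷ 3456 = 4.

z = 8, k = 4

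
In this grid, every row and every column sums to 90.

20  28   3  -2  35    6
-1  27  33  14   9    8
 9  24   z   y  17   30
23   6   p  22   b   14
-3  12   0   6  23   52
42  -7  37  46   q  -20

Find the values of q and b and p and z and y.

q = -8, b = 14, p = 11, z = 6, y = 4

Row 6 has 42 − 7 + 37 + 46 − 20 = 98; the blank must be 90 − 98 = -8.
Column 5 has 35 + 9 + 17 + 23 − 8 = 76; the blank must be 90 − 76 = 14.
Column 4 has -2 + 14 + 22 + 6 + 46 = 86; the blank must be 90 − 86 = 4.
Row 3 has 9 + 24 + 4 + 17 + 30 = 84; the blank must be 90 − 84 = 6.
Row 4 has 23 + 6 + 22 + 14 + 14 = 79; the blank must be 90 − 79 = 11.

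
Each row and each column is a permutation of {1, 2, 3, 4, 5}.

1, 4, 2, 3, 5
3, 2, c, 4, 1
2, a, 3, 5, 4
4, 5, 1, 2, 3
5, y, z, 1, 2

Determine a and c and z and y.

a = 1, c = 5, z = 4, y = 3

At (row 2, col 3): row 2 already has {1, 2, 3, 4}, so the value is 5.
Cell (3,2): row 3 already has {2, 3, 4, 5} → 1.
Cell (5,2): column 2 already has {1, 2, 4, 5} → 3.
Cell (5,3): row 5 already has {1, 2, 3, 5} → 4.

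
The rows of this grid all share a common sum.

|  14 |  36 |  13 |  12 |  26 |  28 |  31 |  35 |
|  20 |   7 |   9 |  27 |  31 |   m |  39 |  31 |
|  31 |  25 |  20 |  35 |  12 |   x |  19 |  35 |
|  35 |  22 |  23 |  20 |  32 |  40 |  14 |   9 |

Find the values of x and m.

x = 18, m = 31

Rows 1 and 4 both add up to 195, so every row sums to 195.
Row 3: 31 + 25 + 20 + 35 + 12 + 19 + 35 = 177, so the missing entry is 195 − 177 = 18.
Row 2: 20 + 7 + 9 + 27 + 31 + 39 + 31 = 164, so the missing entry is 195 − 164 = 31.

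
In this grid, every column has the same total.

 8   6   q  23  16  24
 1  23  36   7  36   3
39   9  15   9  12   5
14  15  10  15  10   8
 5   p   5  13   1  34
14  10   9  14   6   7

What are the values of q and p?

q = 6, p = 18

The complete columns each total 81.
Column 3 is missing 81 − 75 = 6 (since 36 + 15 + 10 + 5 + 9 = 75).
Column 2 is missing 81 − 63 = 18 (since 6 + 23 + 9 + 15 + 10 = 63).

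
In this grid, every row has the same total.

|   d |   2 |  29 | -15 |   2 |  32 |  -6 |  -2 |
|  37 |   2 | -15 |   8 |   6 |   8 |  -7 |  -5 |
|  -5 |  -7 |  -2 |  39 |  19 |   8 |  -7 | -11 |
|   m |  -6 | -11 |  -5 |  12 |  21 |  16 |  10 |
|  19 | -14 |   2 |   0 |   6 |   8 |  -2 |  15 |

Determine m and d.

Rows 2 and 5 both add up to 34, so every row sums to 34.
Row 4: -6 − 11 − 5 + 12 + 21 + 16 + 10 = 37, so the missing entry is 34 − 37 = -3.
Row 1: 2 + 29 − 15 + 2 + 32 − 6 − 2 = 42, so the missing entry is 34 − 42 = -8.

m = -3, d = -8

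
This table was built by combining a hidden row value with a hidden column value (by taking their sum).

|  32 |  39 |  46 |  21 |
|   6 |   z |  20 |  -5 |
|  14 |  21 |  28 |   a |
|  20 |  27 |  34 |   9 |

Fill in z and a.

z = 13, a = 3

The difference between any two rows is the same in every column — this is an addition table with the headers hidden.
Row 2 minus row 1 is 6 − 32 = -26, so its entry in column 2 is 39 + (-26) = 13.
Row 3 minus row 1 is 14 − 32 = -18, so its entry in column 4 is 21 + (-18) = 3.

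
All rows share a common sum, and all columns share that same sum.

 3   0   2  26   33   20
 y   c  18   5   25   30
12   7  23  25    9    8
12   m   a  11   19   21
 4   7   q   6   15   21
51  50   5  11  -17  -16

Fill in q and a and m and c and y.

q = 31, a = 5, m = 16, c = 4, y = 2

Rows 1 and 3 both sum to 84, so that's the common total.
The known cells in row 5 total 53, leaving 84 − 53 = 31 for the blank.
The known cells in column 1 total 82, leaving 84 − 82 = 2 for the blank.
The known cells in row 2 total 80, leaving 84 − 80 = 4 for the blank.
The known cells in column 2 total 68, leaving 84 − 68 = 16 for the blank.
The known cells in row 4 total 79, leaving 84 − 79 = 5 for the blank.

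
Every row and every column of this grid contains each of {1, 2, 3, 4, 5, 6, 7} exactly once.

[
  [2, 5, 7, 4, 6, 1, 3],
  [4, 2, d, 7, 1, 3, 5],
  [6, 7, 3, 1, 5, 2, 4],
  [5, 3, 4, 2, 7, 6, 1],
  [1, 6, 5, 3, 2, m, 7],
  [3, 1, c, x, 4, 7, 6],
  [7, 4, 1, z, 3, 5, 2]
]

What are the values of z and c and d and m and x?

z = 6, c = 2, d = 6, m = 4, x = 5

Cell (2,3): row 2 already has {1, 2, 3, 4, 5, 7} → 6.
At (row 5, col 6): row 5 already has {1, 2, 3, 5, 6, 7}, so the value is 4.
Cell (7,4): row 7 already has {1, 2, 3, 4, 5, 7} → 6.
Cell (6,4): column 4 already has {1, 2, 3, 4, 6, 7} → 5.
Cell (6,3): row 6 already has {1, 3, 4, 5, 6, 7} → 2.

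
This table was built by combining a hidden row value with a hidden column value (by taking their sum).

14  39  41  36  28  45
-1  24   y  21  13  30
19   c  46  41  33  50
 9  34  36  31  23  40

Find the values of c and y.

The difference between any two rows is the same in every column — this is an addition table with the headers hidden.
Row 3 minus row 1 is 19 − 14 = 5, so its entry in column 2 is 39 + 5 = 44.
Row 2 minus row 1 is -1 − 14 = -15, so its entry in column 3 is 41 + (-15) = 26.

c = 44, y = 26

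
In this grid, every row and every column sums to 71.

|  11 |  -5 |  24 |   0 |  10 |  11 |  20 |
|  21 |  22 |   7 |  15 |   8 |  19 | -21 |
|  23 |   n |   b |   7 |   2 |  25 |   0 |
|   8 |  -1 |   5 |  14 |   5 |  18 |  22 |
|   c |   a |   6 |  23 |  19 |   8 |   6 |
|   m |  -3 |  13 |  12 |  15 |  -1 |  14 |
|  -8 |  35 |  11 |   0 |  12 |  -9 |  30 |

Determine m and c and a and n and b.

m = 21, c = -5, a = 14, n = 9, b = 5

Row 6 has -3 + 13 + 12 + 15 − 1 + 14 = 50; the blank must be 71 − 50 = 21.
Column 1 has 11 + 21 + 23 + 8 + 21 − 8 = 76; the blank must be 71 − 76 = -5.
Column 3 has 24 + 7 + 5 + 6 + 13 + 11 = 66; the blank must be 71 − 66 = 5.
Row 3 has 23 + 5 + 7 + 2 + 25 + 0 = 62; the blank must be 71 − 62 = 9.
Row 5 has -5 + 6 + 23 + 19 + 8 + 6 = 57; the blank must be 71 − 57 = 14.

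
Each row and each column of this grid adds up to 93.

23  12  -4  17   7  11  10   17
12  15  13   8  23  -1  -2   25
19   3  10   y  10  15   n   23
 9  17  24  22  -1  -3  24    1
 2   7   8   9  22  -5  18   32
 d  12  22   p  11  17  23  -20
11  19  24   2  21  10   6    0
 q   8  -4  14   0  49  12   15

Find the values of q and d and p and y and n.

q = -1, d = 18, p = 10, y = 11, n = 2

The known cells in row 8 total 94, leaving 93 − 94 = -1 for the blank.
The known cells in column 1 total 75, leaving 93 − 75 = 18 for the blank.
The known cells in column 7 total 91, leaving 93 − 91 = 2 for the blank.
The known cells in row 3 total 82, leaving 93 − 82 = 11 for the blank.
The known cells in row 6 total 83, leaving 93 − 83 = 10 for the blank.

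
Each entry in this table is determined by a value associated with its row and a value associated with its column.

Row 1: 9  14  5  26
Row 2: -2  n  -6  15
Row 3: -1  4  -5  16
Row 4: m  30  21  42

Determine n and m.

The difference between any two rows is the same in every column — this is an addition table with the headers hidden.
Row 2 minus row 1 is 15 − 26 = -11, so its entry in column 2 is 14 + (-11) = 3.
Row 4 minus row 1 is 42 − 26 = 16, so its entry in column 1 is 9 + 16 = 25.

n = 3, m = 25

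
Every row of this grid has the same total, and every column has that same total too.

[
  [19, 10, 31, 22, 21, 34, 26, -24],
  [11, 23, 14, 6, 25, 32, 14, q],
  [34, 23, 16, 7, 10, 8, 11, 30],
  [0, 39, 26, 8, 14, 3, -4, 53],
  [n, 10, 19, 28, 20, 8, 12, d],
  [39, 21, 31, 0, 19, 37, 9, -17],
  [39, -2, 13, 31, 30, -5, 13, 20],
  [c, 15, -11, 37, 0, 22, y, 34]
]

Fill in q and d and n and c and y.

Rows 1 and 3 both sum to 139, so that's the common total.
Row 2: 11 + 23 + 14 + 6 + 25 + 32 + 14 = 125, so its missing entry is 139 − 125 = 14.
Column 7: 26 + 14 + 11 − 4 + 12 + 9 + 13 = 81, so its missing entry is 139 − 81 = 58.
Row 8: 15 − 11 + 37 + 0 + 22 + 58 + 34 = 155, so its missing entry is 139 − 155 = -16.
Column 1: 19 + 11 + 34 + 0 + 39 + 39 − 16 = 126, so its missing entry is 139 − 126 = 13.
Row 5: 13 + 10 + 19 + 28 + 20 + 8 + 12 = 110, so its missing entry is 139 − 110 = 29.

q = 14, d = 29, n = 13, c = -16, y = 58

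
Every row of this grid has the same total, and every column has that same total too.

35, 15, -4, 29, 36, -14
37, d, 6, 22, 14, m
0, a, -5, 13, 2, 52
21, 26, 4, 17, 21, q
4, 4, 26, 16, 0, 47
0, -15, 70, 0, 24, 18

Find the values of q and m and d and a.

q = 8, m = -14, d = 32, a = 35

Rows 1 and 5 both sum to 97, so that's the common total.
The known cells in row 3 total 62, leaving 97 − 62 = 35 for the blank.
The known cells in column 2 total 65, leaving 97 − 65 = 32 for the blank.
The known cells in row 4 total 89, leaving 97 − 89 = 8 for the blank.
The known cells in row 2 total 111, leaving 97 − 111 = -14 for the blank.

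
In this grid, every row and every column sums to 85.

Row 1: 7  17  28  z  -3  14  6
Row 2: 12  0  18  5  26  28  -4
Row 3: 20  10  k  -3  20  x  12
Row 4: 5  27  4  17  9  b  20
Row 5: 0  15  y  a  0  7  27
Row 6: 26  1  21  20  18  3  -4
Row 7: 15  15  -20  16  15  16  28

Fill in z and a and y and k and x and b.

Row 1 has 7 + 17 + 28 − 3 + 14 + 6 = 69; the blank must be 85 − 69 = 16.
Column 4 has 16 + 5 − 3 + 17 + 20 + 16 = 71; the blank must be 85 − 71 = 14.
Row 5 has 0 + 15 + 14 + 0 + 7 + 27 = 63; the blank must be 85 − 63 = 22.
Column 3 has 28 + 18 + 4 + 22 + 21 − 20 = 73; the blank must be 85 − 73 = 12.
Row 3 has 20 + 10 + 12 − 3 + 20 + 12 = 71; the blank must be 85 − 71 = 14.
Row 4 has 5 + 27 + 4 + 17 + 9 + 20 = 82; the blank must be 85 − 82 = 3.

z = 16, a = 14, y = 22, k = 12, x = 14, b = 3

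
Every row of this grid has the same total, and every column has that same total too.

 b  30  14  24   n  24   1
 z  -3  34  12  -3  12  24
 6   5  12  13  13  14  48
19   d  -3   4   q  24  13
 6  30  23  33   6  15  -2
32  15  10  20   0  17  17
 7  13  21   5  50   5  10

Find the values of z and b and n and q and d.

z = 35, b = 6, n = 12, q = 33, d = 21

Rows 3 and 5 both sum to 111, so that's the common total.
Column 2: 30 − 3 + 5 + 30 + 15 + 13 = 90, so its missing entry is 111 − 90 = 21.
Row 4: 19 + 21 − 3 + 4 + 24 + 13 = 78, so its missing entry is 111 − 78 = 33.
Column 5: -3 + 13 + 33 + 6 + 0 + 50 = 99, so its missing entry is 111 − 99 = 12.
Row 1: 30 + 14 + 24 + 12 + 24 + 1 = 105, so its missing entry is 111 − 105 = 6.
Row 2: -3 + 34 + 12 − 3 + 12 + 24 = 76, so its missing entry is 111 − 76 = 35.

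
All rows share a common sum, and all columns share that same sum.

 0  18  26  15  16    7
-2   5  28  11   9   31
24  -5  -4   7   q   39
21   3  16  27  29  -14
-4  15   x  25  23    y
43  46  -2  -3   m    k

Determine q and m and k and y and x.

Rows 1 and 2 both sum to 82, so that's the common total.
Row 3 has 24 − 5 − 4 + 7 + 39 = 61; the blank must be 82 − 61 = 21.
Column 5 has 16 + 9 + 21 + 29 + 23 = 98; the blank must be 82 − 98 = -16.
Row 6 has 43 + 46 − 2 − 3 − 16 = 68; the blank must be 82 − 68 = 14.
Column 3 has 26 + 28 − 4 + 16 − 2 = 64; the blank must be 82 − 64 = 18.
Row 5 has -4 + 15 + 18 + 25 + 23 = 77; the blank must be 82 − 77 = 5.

q = 21, m = -16, k = 14, y = 5, x = 18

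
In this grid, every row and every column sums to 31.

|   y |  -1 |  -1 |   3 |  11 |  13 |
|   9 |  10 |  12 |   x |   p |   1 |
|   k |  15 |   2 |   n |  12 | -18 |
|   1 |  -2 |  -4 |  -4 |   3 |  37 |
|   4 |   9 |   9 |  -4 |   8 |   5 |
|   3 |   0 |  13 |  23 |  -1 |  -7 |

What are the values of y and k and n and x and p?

y = 6, k = 8, n = 12, x = 1, p = -2

Row 1: -1 − 1 + 3 + 11 + 13 = 25, so its missing entry is 31 − 25 = 6.
Column 1: 6 + 9 + 1 + 4 + 3 = 23, so its missing entry is 31 − 23 = 8.
Column 5: 11 + 12 + 3 + 8 − 1 = 33, so its missing entry is 31 − 33 = -2.
Row 3: 8 + 15 + 2 + 12 − 18 = 19, so its missing entry is 31 − 19 = 12.
Row 2: 9 + 10 + 12 − 2 + 1 = 30, so its missing entry is 31 − 30 = 1.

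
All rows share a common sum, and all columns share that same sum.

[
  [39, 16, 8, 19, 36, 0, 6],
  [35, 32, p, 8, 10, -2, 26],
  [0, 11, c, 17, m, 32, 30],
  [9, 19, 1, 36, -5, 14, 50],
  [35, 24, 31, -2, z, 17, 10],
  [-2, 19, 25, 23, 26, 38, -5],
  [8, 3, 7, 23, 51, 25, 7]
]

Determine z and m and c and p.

z = 9, m = -3, c = 37, p = 15

Rows 1 and 4 both sum to 124, so that's the common total.
The known cells in row 5 total 115, leaving 124 − 115 = 9 for the blank.
The known cells in column 5 total 127, leaving 124 − 127 = -3 for the blank.
The known cells in row 2 total 109, leaving 124 − 109 = 15 for the blank.
The known cells in row 3 total 87, leaving 124 − 87 = 37 for the blank.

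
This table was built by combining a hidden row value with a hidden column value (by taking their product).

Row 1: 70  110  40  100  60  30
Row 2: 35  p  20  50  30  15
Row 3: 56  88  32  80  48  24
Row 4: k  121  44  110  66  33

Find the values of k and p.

k = 77, p = 55

Each row is a constant multiple of every other row — this is a multiplication table with the headers hidden.
Row 4 is 44/40 = 11/10 times row 1, so its entry in column 1 is 70 × 11/10 = 77.
Row 2 is 20/40 = 1/2 times row 1, so its entry in column 2 is 110 × 1/2 = 55.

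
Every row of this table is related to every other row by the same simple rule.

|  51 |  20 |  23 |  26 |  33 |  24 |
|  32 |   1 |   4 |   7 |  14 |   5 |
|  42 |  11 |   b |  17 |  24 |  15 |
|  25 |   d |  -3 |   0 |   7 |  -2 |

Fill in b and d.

The difference between any two rows is the same in every column — this is an addition table with the headers hidden.
Row 3 minus row 1 is 17 − 26 = -9, so its entry in column 3 is 23 + (-9) = 14.
Row 4 minus row 1 is 0 − 26 = -26, so its entry in column 2 is 20 + (-26) = -6.

b = 14, d = -6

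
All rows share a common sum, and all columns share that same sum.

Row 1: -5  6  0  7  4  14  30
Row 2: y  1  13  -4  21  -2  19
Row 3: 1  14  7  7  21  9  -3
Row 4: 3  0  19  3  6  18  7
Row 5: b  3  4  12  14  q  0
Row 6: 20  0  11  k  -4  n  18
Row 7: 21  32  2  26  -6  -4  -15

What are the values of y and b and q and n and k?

y = 8, b = 8, q = 15, n = 6, k = 5

Rows 1 and 3 both sum to 56, so that's the common total.
Column 4: 7 − 4 + 7 + 3 + 12 + 26 = 51, so its missing entry is 56 − 51 = 5.
Row 6: 20 + 0 + 11 + 5 − 4 + 18 = 50, so its missing entry is 56 − 50 = 6.
Column 6: 14 − 2 + 9 + 18 + 6 − 4 = 41, so its missing entry is 56 − 41 = 15.
Row 5: 3 + 4 + 12 + 14 + 15 + 0 = 48, so its missing entry is 56 − 48 = 8.
Row 2: 1 + 13 − 4 + 21 − 2 + 19 = 48, so its missing entry is 56 − 48 = 8.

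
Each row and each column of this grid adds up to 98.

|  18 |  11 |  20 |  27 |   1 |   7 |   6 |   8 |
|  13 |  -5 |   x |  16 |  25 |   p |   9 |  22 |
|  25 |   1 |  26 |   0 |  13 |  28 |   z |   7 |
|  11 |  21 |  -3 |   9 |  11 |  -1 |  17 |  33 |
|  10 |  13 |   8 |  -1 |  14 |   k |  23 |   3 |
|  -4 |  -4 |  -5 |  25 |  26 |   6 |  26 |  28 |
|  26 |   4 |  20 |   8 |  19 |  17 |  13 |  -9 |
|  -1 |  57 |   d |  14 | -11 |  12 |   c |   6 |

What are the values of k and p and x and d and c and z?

Row 5: 10 + 13 + 8 − 1 + 14 + 23 + 3 = 70, so its missing entry is 98 − 70 = 28.
Column 6: 7 + 28 − 1 + 28 + 6 + 17 + 12 = 97, so its missing entry is 98 − 97 = 1.
Row 2: 13 − 5 + 16 + 25 + 1 + 9 + 22 = 81, so its missing entry is 98 − 81 = 17.
Row 3: 25 + 1 + 26 + 0 + 13 + 28 + 7 = 100, so its missing entry is 98 − 100 = -2.
Column 7: 6 + 9 − 2 + 17 + 23 + 26 + 13 = 92, so its missing entry is 98 − 92 = 6.
Row 8: -1 + 57 + 14 − 11 + 12 + 6 + 6 = 83, so its missing entry is 98 − 83 = 15.

k = 28, p = 1, x = 17, d = 15, c = 6, z = -2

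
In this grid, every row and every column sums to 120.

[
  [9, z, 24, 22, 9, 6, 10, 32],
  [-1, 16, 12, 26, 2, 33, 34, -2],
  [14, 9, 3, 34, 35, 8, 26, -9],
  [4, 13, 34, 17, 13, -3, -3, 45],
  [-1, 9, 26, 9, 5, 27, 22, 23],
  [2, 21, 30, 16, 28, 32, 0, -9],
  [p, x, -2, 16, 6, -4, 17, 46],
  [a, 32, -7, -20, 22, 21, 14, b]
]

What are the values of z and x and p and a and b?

z = 8, x = 12, p = 29, a = 64, b = -6

The known cells in row 1 total 112, leaving 120 − 112 = 8 for the blank.
The known cells in column 8 total 126, leaving 120 − 126 = -6 for the blank.
The known cells in column 2 total 108, leaving 120 − 108 = 12 for the blank.
The known cells in row 8 total 56, leaving 120 − 56 = 64 for the blank.
The known cells in row 7 total 91, leaving 120 − 91 = 29 for the blank.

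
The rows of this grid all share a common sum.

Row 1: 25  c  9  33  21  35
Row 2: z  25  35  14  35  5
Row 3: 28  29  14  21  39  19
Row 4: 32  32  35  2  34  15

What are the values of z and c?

z = 36, c = 27

Rows 3 and 4 both add up to 150, so every row sums to 150.
Row 2: 25 + 35 + 14 + 35 + 5 = 114, so the missing entry is 150 − 114 = 36.
Row 1: 25 + 9 + 33 + 21 + 35 = 123, so the missing entry is 150 − 123 = 27.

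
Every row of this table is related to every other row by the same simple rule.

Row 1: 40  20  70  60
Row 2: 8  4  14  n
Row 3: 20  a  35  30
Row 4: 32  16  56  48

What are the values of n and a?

Each row is a constant multiple of every other row — this is a multiplication table with the headers hidden.
Row 2 is 8/40 = 1/5 times row 1, so its entry in column 4 is 60 × 1/5 = 12.
Row 3 is 20/40 = 1/2 times row 1, so its entry in column 2 is 20 × 1/2 = 10.

n = 12, a = 10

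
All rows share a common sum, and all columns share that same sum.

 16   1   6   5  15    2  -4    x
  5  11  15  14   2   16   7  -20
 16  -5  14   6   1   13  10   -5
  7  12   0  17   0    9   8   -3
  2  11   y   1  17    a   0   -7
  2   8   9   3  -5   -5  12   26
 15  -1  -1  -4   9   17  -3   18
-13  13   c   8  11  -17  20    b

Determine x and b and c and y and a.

Rows 2 and 3 both sum to 50, so that's the common total.
The known cells in row 1 total 41, leaving 50 − 41 = 9 for the blank.
The known cells in column 8 total 18, leaving 50 − 18 = 32 for the blank.
The known cells in column 6 total 35, leaving 50 − 35 = 15 for the blank.
The known cells in row 5 total 39, leaving 50 − 39 = 11 for the blank.
The known cells in row 8 total 54, leaving 50 − 54 = -4 for the blank.

x = 9, b = 32, c = -4, y = 11, a = 15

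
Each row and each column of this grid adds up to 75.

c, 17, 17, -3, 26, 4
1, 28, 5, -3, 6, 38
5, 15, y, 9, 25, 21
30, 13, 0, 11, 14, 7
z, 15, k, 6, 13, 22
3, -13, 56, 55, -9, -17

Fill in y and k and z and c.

y = 0, k = -3, z = 22, c = 14

Row 1: 17 + 17 − 3 + 26 + 4 = 61, so its missing entry is 75 − 61 = 14.
Column 1: 14 + 1 + 5 + 30 + 3 = 53, so its missing entry is 75 − 53 = 22.
Row 5: 22 + 15 + 6 + 13 + 22 = 78, so its missing entry is 75 − 78 = -3.
Row 3: 5 + 15 + 9 + 25 + 21 = 75, so its missing entry is 75 − 75 = 0.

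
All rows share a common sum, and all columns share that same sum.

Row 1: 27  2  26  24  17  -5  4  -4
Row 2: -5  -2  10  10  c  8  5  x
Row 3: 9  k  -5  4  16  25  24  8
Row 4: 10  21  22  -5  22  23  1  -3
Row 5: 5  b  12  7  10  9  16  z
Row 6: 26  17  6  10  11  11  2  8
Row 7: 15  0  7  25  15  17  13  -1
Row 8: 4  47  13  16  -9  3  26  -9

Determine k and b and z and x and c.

Rows 1 and 4 both sum to 91, so that's the common total.
The known cells in row 3 total 81, leaving 91 − 81 = 10 for the blank.
The known cells in column 5 total 82, leaving 91 − 82 = 9 for the blank.
The known cells in row 2 total 35, leaving 91 − 35 = 56 for the blank.
The known cells in column 2 total 95, leaving 91 − 95 = -4 for the blank.
The known cells in row 5 total 55, leaving 91 − 55 = 36 for the blank.

k = 10, b = -4, z = 36, x = 56, c = 9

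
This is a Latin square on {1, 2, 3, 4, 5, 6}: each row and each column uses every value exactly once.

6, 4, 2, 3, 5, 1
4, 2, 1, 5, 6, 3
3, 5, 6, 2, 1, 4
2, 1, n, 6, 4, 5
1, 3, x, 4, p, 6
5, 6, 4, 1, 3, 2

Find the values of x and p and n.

At (row 5, col 5): column 5 already has {1, 3, 4, 5, 6}, so the value is 2.
For row 4, column 3: row 4 already has {1, 2, 4, 5, 6}; that leaves 3.
At (row 5, col 3): row 5 already has {1, 2, 3, 4, 6}, so the value is 5.

x = 5, p = 2, n = 3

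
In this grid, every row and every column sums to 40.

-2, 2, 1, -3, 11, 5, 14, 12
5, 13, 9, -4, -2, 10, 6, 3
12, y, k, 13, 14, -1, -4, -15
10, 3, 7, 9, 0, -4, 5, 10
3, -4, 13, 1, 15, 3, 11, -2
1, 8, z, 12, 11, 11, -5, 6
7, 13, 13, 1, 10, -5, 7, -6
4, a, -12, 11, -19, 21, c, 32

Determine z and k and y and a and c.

Column 7: 14 + 6 − 4 + 5 + 11 − 5 + 7 = 34, so its missing entry is 40 − 34 = 6.
Row 8: 4 − 12 + 11 − 19 + 21 + 6 + 32 = 43, so its missing entry is 40 − 43 = -3.
Column 2: 2 + 13 + 3 − 4 + 8 + 13 − 3 = 32, so its missing entry is 40 − 32 = 8.
Row 3: 12 + 8 + 13 + 14 − 1 − 4 − 15 = 27, so its missing entry is 40 − 27 = 13.
Row 6: 1 + 8 + 12 + 11 + 11 − 5 + 6 = 44, so its missing entry is 40 − 44 = -4.

z = -4, k = 13, y = 8, a = -3, c = 6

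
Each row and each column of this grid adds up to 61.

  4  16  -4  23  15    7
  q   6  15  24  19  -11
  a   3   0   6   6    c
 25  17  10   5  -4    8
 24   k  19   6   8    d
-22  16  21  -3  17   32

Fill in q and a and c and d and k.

q = 8, a = 22, c = 24, d = 1, k = 3

Row 2 has 6 + 15 + 24 + 19 − 11 = 53; the blank must be 61 − 53 = 8.
Column 1 has 4 + 8 + 25 + 24 − 22 = 39; the blank must be 61 − 39 = 22.
Row 3 has 22 + 3 + 0 + 6 + 6 = 37; the blank must be 61 − 37 = 24.
Column 6 has 7 − 11 + 24 + 8 + 32 = 60; the blank must be 61 − 60 = 1.
Row 5 has 24 + 19 + 6 + 8 + 1 = 58; the blank must be 61 − 58 = 3.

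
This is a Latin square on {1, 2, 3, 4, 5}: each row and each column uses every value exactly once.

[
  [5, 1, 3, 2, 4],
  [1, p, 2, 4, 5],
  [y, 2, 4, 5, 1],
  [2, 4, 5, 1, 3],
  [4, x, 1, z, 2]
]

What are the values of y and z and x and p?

For row 3, column 1: row 3 already has {1, 2, 4, 5}; that leaves 3.
Cell (2,2): row 2 already has {1, 2, 4, 5} → 3.
Cell (5,2): column 2 already has {1, 2, 3, 4} → 5.
At (row 5, col 4): row 5 already has {1, 2, 4, 5}, so the value is 3.

y = 3, z = 3, x = 5, p = 3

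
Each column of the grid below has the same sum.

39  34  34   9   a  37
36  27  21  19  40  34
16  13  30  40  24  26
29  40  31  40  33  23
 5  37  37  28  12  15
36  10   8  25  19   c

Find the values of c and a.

Column 1 sums to 161 and so does column 4; that's the common total.
In column 6 the known cells total 135, leaving 161 − 135 = 26.
In column 5 the known cells total 128, leaving 161 − 128 = 33.

c = 26, a = 33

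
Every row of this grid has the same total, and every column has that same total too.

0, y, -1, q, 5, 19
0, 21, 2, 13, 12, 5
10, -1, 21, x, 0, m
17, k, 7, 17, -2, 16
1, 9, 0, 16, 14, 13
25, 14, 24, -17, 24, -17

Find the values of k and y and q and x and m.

Rows 2 and 5 both sum to 53, so that's the common total.
Row 4 has 17 + 7 + 17 − 2 + 16 = 55; the blank must be 53 − 55 = -2.
Column 2 has 21 − 1 − 2 + 9 + 14 = 41; the blank must be 53 − 41 = 12.
Row 1 has 0 + 12 − 1 + 5 + 19 = 35; the blank must be 53 − 35 = 18.
Column 4 has 18 + 13 + 17 + 16 − 17 = 47; the blank must be 53 − 47 = 6.
Row 3 has 10 − 1 + 21 + 6 + 0 = 36; the blank must be 53 − 36 = 17.

k = -2, y = 12, q = 18, x = 6, m = 17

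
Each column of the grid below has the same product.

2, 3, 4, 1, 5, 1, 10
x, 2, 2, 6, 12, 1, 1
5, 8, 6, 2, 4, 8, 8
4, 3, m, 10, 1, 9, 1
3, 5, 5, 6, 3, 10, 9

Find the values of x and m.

Columns 5 and 7 each multiply to 720, so every column has product 720.
Column 1: 2×5×4×3 = 120, so the missing entry is 720 ÷ 120 = 6.
Column 3: 4×2×6×5 = 240, so the missing entry is 720 ÷ 240 = 3.

x = 6, m = 3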